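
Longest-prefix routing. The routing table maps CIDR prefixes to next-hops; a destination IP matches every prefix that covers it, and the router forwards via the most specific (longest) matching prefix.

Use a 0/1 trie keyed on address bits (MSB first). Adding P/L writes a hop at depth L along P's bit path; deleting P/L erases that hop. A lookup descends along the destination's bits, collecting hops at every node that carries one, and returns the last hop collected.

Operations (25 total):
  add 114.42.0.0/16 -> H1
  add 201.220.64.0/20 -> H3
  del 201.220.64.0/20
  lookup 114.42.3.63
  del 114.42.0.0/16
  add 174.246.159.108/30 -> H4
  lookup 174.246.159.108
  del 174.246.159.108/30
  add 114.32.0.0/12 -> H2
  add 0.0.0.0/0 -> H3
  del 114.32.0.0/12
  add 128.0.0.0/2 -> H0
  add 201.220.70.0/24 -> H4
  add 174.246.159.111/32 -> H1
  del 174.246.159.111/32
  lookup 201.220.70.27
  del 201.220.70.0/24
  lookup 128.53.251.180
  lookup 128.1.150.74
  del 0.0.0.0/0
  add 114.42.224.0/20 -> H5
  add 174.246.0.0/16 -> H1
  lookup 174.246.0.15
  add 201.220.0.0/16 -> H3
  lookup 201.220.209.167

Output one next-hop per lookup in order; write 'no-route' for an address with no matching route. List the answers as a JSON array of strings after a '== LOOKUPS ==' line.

Trace:
  + 114.42.0.0/16 (H1) depth=16
  + 201.220.64.0/20 (H3) depth=20
  - 201.220.64.0/20 clear@20
  lookup 114.42.3.63: bits 0111001000101010 walk d0:-→d1:-→d2:-→d3:-→d4:-→d5:-→d6:-→d7:-→d8:-→d9:-→d10:-→d11:-→d12:-→d13:-→d14:-→d15:-→d16:H1 -> H1
  - 114.42.0.0/16 clear@16
  + 174.246.159.108/30 (H4) depth=30
  lookup 174.246.159.108: bits 101011101111011010011111011011 walk d0:-→d1:-→d2:-→d3:-→d4:-→d5:-→d6:-→d7:-→d8:-→d9:-→d10:-→d11:-→d12:-→d13:-→d14:-→d15:-→d16:-→d17:-→d18:-→d19:-→d20:-→d21:-→d22:-→d23:-→d24:-→d25:-→d26:-→d27:-→d28:-→d29:-→d30:H4 -> H4
  - 174.246.159.108/30 clear@30
  + 114.32.0.0/12 (H2) depth=12
  + 0.0.0.0/0 (H3) depth=0
  - 114.32.0.0/12 clear@12
  + 128.0.0.0/2 (H0) depth=2
  + 201.220.70.0/24 (H4) depth=24
  + 174.246.159.111/32 (H1) depth=32
  - 174.246.159.111/32 clear@32
  lookup 201.220.70.27: bits 110010011101110001000110 walk d0:H3→d1:-→d2:-→d3:-→d4:-→d5:-→d6:-→d7:-→d8:-→d9:-→d10:-→d11:-→d12:-→d13:-→d14:-→d15:-→d16:-→d17:-→d18:-→d19:-→d20:-→d21:-→d22:-→d23:-→d24:H4 -> H4
  - 201.220.70.0/24 clear@24
  lookup 128.53.251.180: bits 10 walk d0:H3→d1:-→d2:H0 -> H0
  lookup 128.1.150.74: bits 10 walk d0:H3→d1:-→d2:H0 -> H0
  - 0.0.0.0/0 clear@0
  + 114.42.224.0/20 (H5) depth=20
  + 174.246.0.0/16 (H1) depth=16
  lookup 174.246.0.15: bits 1010111011110110 walk d0:-→d1:-→d2:H0→d3:-→d4:-→d5:-→d6:-→d7:-→d8:-→d9:-→d10:-→d11:-→d12:-→d13:-→d14:-→d15:-→d16:H1 -> H1
  + 201.220.0.0/16 (H3) depth=16
  lookup 201.220.209.167: bits 1100100111011100 walk d0:-→d1:-→d2:-→d3:-→d4:-→d5:-→d6:-→d7:-→d8:-→d9:-→d10:-→d11:-→d12:-→d13:-→d14:-→d15:-→d16:H3 -> H3

== LOOKUPS ==
["H1","H4","H4","H0","H0","H1","H3"]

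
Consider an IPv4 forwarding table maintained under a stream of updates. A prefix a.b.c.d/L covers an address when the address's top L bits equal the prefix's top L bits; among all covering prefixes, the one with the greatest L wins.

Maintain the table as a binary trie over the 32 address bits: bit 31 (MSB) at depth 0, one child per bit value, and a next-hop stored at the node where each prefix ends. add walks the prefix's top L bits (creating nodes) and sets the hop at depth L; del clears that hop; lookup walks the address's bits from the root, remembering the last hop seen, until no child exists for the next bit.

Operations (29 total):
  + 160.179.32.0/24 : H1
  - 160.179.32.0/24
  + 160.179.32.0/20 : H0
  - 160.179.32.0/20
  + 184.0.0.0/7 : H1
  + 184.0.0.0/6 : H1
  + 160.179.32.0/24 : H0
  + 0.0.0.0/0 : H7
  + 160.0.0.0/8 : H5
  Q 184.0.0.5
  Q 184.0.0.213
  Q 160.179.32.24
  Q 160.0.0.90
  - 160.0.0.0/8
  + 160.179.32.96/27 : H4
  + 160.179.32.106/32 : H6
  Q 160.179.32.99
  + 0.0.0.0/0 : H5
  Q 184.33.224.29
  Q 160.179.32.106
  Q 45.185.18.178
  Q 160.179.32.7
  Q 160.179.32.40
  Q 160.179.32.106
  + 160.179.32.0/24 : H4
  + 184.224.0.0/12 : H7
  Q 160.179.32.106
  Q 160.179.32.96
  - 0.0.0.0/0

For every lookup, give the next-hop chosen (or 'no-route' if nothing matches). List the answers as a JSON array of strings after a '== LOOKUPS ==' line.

Process each operation:
  + 160.179.32.0/24 (H1) depth=24
  - 160.179.32.0/24 clear@24
  + 160.179.32.0/20 (H0) depth=20
  - 160.179.32.0/20 clear@20
  + 184.0.0.0/7 (H1) depth=7
  + 184.0.0.0/6 (H1) depth=6
  + 160.179.32.0/24 (H0) depth=24
  + 0.0.0.0/0 (H7) depth=0
  + 160.0.0.0/8 (H5) depth=8
  ? 184.0.0.5  path d0:H7→d1:-→d2:-→d3:-→d4:-→d5:-→d6:H1→d7:H1  best=H1
  ? 184.0.0.213  path d0:H7→d1:-→d2:-→d3:-→d4:-→d5:-→d6:H1→d7:H1  best=H1
  ? 160.179.32.24  path d0:H7→d1:-→d2:-→d3:-→d4:-→d5:-→d6:-→d7:-→d8:H5→d9:-→d10:-→d11:-→d12:-→d13:-→d14:-→d15:-→d16:-→d17:-→d18:-→d19:-→d20:-→d21:-→d22:-→d23:-→d24:H0  best=H0
  ? 160.0.0.90  path d0:H7→d1:-→d2:-→d3:-→d4:-→d5:-→d6:-→d7:-→d8:H5  best=H5
  - 160.0.0.0/8 clear@8
  + 160.179.32.96/27 (H4) depth=27
  + 160.179.32.106/32 (H6) depth=32
  ? 160.179.32.99  path d0:H7→d1:-→d2:-→d3:-→d4:-→d5:-→d6:-→d7:-→d8:-→d9:-→d10:-→d11:-→d12:-→d13:-→d14:-→d15:-→d16:-→d17:-→d18:-→d19:-→d20:-→d21:-→d22:-→d23:-→d24:H0→d25:-→d26:-→d27:H4→d28:-  best=H4
  + 0.0.0.0/0 (H5) depth=0
  ? 184.33.224.29  path d0:H5→d1:-→d2:-→d3:-→d4:-→d5:-→d6:H1→d7:H1  best=H1
  ? 160.179.32.106  path d0:H5→d1:-→d2:-→d3:-→d4:-→d5:-→d6:-→d7:-→d8:-→d9:-→d10:-→d11:-→d12:-→d13:-→d14:-→d15:-→d16:-→d17:-→d18:-→d19:-→d20:-→d21:-→d22:-→d23:-→d24:H0→d25:-→d26:-→d27:H4→d28:-→d29:-→d30:-→d31:-→d32:H6  best=H6
  ? 45.185.18.178  path d0:H5  best=H5
  ? 160.179.32.7  path d0:H5→d1:-→d2:-→d3:-→d4:-→d5:-→d6:-→d7:-→d8:-→d9:-→d10:-→d11:-→d12:-→d13:-→d14:-→d15:-→d16:-→d17:-→d18:-→d19:-→d20:-→d21:-→d22:-→d23:-→d24:H0→d25:-  best=H0
  ? 160.179.32.40  path d0:H5→d1:-→d2:-→d3:-→d4:-→d5:-→d6:-→d7:-→d8:-→d9:-→d10:-→d11:-→d12:-→d13:-→d14:-→d15:-→d16:-→d17:-→d18:-→d19:-→d20:-→d21:-→d22:-→d23:-→d24:H0→d25:-  best=H0
  ? 160.179.32.106  path d0:H5→d1:-→d2:-→d3:-→d4:-→d5:-→d6:-→d7:-→d8:-→d9:-→d10:-→d11:-→d12:-→d13:-→d14:-→d15:-→d16:-→d17:-→d18:-→d19:-→d20:-→d21:-→d22:-→d23:-→d24:H0→d25:-→d26:-→d27:H4→d28:-→d29:-→d30:-→d31:-→d32:H6  best=H6
  + 160.179.32.0/24 (H4) depth=24
  + 184.224.0.0/12 (H7) depth=12
  ? 160.179.32.106  path d0:H5→d1:-→d2:-→d3:-→d4:-→d5:-→d6:-→d7:-→d8:-→d9:-→d10:-→d11:-→d12:-→d13:-→d14:-→d15:-→d16:-→d17:-→d18:-→d19:-→d20:-→d21:-→d22:-→d23:-→d24:H4→d25:-→d26:-→d27:H4→d28:-→d29:-→d30:-→d31:-→d32:H6  best=H6
  ? 160.179.32.96  path d0:H5→d1:-→d2:-→d3:-→d4:-→d5:-→d6:-→d7:-→d8:-→d9:-→d10:-→d11:-→d12:-→d13:-→d14:-→d15:-→d16:-→d17:-→d18:-→d19:-→d20:-→d21:-→d22:-→d23:-→d24:H4→d25:-→d26:-→d27:H4→d28:-  best=H4
  - 0.0.0.0/0 clear@0

== LOOKUPS ==
["H1","H1","H0","H5","H4","H1","H6","H5","H0","H0","H6","H6","H4"]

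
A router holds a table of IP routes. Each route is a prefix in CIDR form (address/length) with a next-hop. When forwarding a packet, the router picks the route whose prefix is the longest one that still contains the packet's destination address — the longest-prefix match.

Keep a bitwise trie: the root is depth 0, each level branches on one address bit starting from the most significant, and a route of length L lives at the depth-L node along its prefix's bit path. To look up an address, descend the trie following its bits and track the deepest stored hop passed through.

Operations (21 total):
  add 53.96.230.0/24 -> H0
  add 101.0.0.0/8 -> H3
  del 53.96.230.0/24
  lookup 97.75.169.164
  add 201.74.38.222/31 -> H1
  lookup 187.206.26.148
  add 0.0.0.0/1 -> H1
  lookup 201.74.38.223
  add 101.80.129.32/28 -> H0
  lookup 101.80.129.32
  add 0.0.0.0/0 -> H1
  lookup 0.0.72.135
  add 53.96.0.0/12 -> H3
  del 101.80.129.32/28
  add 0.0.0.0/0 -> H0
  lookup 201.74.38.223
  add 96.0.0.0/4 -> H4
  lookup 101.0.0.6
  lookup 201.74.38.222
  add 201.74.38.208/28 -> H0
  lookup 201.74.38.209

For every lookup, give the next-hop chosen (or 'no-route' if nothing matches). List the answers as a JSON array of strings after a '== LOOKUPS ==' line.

Trace:
  + 53.96.230.0/24 (H0) depth=24
  + 101.0.0.0/8 (H3) depth=8
  del 53.96.230.0/24 (clear depth 24)
  Q 97.75.169.164: descend 01100 ; hops seen [∅] ; pick no-route
  + 201.74.38.222/31 (H1) depth=31
  Q 187.206.26.148: descend 1 ; hops seen [∅] ; pick no-route
  + 0.0.0.0/1 (H1) depth=1
  Q 201.74.38.223: descend 1100100101001010001001101101111 ; hops seen [H1] ; pick H1
  + 101.80.129.32/28 (H0) depth=28
  Q 101.80.129.32: descend 0110010101010000100000010010 ; hops seen [H1,H3,H0] ; pick H0
  + 0.0.0.0/0 (H1) depth=0
  Q 0.0.72.135: descend 00 ; hops seen [H1,H1] ; pick H1
  + 53.96.0.0/12 (H3) depth=12
  del 101.80.129.32/28 (clear depth 28)
  + 0.0.0.0/0 (H0) depth=0
  Q 201.74.38.223: descend 1100100101001010001001101101111 ; hops seen [H0,H1] ; pick H1
  + 96.0.0.0/4 (H4) depth=4
  Q 101.0.0.6: descend 011001010 ; hops seen [H0,H1,H4,H3] ; pick H3
  Q 201.74.38.222: descend 1100100101001010001001101101111 ; hops seen [H0,H1] ; pick H1
  + 201.74.38.208/28 (H0) depth=28
  Q 201.74.38.209: descend 1100100101001010001001101101 ; hops seen [H0,H0] ; pick H0

== LOOKUPS ==
["no-route","no-route","H1","H0","H1","H1","H3","H1","H0"]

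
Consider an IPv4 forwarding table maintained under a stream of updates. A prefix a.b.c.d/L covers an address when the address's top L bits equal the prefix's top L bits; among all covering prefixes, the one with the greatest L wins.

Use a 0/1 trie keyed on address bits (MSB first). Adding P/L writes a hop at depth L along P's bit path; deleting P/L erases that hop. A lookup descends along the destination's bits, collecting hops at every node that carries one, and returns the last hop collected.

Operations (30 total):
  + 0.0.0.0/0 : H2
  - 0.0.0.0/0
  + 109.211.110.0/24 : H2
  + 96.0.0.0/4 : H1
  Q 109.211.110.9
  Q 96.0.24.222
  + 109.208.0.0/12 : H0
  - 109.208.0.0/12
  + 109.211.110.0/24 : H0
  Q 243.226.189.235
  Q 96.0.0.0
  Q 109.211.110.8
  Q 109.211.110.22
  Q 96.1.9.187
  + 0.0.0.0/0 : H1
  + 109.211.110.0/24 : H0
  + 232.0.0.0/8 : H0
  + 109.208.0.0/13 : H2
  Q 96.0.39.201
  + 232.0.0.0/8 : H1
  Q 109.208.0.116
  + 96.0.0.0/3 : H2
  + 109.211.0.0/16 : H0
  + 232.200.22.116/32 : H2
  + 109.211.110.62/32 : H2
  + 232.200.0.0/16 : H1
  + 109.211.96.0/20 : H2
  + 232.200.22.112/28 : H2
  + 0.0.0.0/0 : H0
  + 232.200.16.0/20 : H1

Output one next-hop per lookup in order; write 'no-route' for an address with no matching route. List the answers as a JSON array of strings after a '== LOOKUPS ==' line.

Trace:
  + 0.0.0.0/0 (H2) depth=0
  del 0.0.0.0/0 (clear depth 0)
  + 109.211.110.0/24 (H2) depth=24
  + 96.0.0.0/4 (H1) depth=4
  Q 109.211.110.9: descend 011011011101001101101110 ; hops seen [H1,H2] ; pick H2
  Q 96.0.24.222: descend 0110 ; hops seen [H1] ; pick H1
  + 109.208.0.0/12 (H0) depth=12
  del 109.208.0.0/12 (clear depth 12)
  + 109.211.110.0/24 (H0) depth=24
  Q 243.226.189.235: descend ε ; hops seen [∅] ; pick no-route
  Q 96.0.0.0: descend 0110 ; hops seen [H1] ; pick H1
  Q 109.211.110.8: descend 011011011101001101101110 ; hops seen [H1,H0] ; pick H0
  Q 109.211.110.22: descend 011011011101001101101110 ; hops seen [H1,H0] ; pick H0
  Q 96.1.9.187: descend 0110 ; hops seen [H1] ; pick H1
  + 0.0.0.0/0 (H1) depth=0
  + 109.211.110.0/24 (H0) depth=24
  + 232.0.0.0/8 (H0) depth=8
  + 109.208.0.0/13 (H2) depth=13
  Q 96.0.39.201: descend 0110 ; hops seen [H1,H1] ; pick H1
  + 232.0.0.0/8 (H1) depth=8
  Q 109.208.0.116: descend 01101101110100 ; hops seen [H1,H1,H2] ; pick H2
  + 96.0.0.0/3 (H2) depth=3
  + 109.211.0.0/16 (H0) depth=16
  + 232.200.22.116/32 (H2) depth=32
  + 109.211.110.62/32 (H2) depth=32
  + 232.200.0.0/16 (H1) depth=16
  + 109.211.96.0/20 (H2) depth=20
  + 232.200.22.112/28 (H2) depth=28
  + 0.0.0.0/0 (H0) depth=0
  + 232.200.16.0/20 (H1) depth=20

== LOOKUPS ==
["H2","H1","no-route","H1","H0","H0","H1","H1","H2"]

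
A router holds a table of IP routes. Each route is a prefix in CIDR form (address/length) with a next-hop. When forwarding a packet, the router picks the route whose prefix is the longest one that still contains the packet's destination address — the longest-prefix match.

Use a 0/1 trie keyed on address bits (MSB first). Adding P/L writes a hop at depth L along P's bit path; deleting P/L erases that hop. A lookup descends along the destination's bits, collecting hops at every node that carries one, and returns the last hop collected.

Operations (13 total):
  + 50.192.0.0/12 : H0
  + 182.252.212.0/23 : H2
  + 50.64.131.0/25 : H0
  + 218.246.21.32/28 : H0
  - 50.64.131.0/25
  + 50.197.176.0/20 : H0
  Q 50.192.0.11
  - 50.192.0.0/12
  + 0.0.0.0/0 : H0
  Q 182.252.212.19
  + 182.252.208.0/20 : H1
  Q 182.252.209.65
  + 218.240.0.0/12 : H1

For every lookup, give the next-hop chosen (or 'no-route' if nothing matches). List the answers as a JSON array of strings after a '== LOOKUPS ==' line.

Trace:
  + 50.192.0.0/12 (H0) depth=12
  + 182.252.212.0/23 (H2) depth=23
  + 50.64.131.0/25 (H0) depth=25
  + 218.246.21.32/28 (H0) depth=28
  - 50.64.131.0/25 clear@25
  + 50.197.176.0/20 (H0) depth=20
  lookup 50.192.0.11: bits 0011001011000 walk d0:-→d1:-→d2:-→d3:-→d4:-→d5:-→d6:-→d7:-→d8:-→d9:-→d10:-→d11:-→d12:H0→d13:- -> H0
  - 50.192.0.0/12 clear@12
  + 0.0.0.0/0 (H0) depth=0
  lookup 182.252.212.19: bits 10110110111111001101010 walk d0:H0→d1:-→d2:-→d3:-→d4:-→d5:-→d6:-→d7:-→d8:-→d9:-→d10:-→d11:-→d12:-→d13:-→d14:-→d15:-→d16:-→d17:-→d18:-→d19:-→d20:-→d21:-→d22:-→d23:H2 -> H2
  + 182.252.208.0/20 (H1) depth=20
  lookup 182.252.209.65: bits 101101101111110011010 walk d0:H0→d1:-→d2:-→d3:-→d4:-→d5:-→d6:-→d7:-→d8:-→d9:-→d10:-→d11:-→d12:-→d13:-→d14:-→d15:-→d16:-→d17:-→d18:-→d19:-→d20:H1→d21:- -> H1
  + 218.240.0.0/12 (H1) depth=12

== LOOKUPS ==
["H0","H2","H1"]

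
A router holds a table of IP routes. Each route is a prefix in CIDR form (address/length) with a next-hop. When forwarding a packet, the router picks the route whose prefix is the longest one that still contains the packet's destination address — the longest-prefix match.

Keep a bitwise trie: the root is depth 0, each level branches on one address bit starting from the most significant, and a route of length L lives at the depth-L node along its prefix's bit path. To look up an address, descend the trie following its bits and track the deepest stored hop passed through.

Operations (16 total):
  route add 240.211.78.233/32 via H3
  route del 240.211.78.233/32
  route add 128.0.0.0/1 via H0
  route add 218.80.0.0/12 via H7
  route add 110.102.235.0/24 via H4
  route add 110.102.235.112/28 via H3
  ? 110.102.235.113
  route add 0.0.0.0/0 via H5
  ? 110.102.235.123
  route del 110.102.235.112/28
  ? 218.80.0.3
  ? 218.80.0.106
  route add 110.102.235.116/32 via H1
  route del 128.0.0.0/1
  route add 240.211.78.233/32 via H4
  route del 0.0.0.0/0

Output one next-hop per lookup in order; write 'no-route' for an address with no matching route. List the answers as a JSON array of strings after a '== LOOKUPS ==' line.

Process each operation:
  add 240.211.78.233/32 -> H3 at depth 32
  - 240.211.78.233/32 clear@32
  add 128.0.0.0/1 -> H0 at depth 1
  add 218.80.0.0/12 -> H7 at depth 12
  add 110.102.235.0/24 -> H4 at depth 24
  add 110.102.235.112/28 -> H3 at depth 28
  lookup 110.102.235.113: bits 0110111001100110111010110111 walk d0:-→d1:-→d2:-→d3:-→d4:-→d5:-→d6:-→d7:-→d8:-→d9:-→d10:-→d11:-→d12:-→d13:-→d14:-→d15:-→d16:-→d17:-→d18:-→d19:-→d20:-→d21:-→d22:-→d23:-→d24:H4→d25:-→d26:-→d27:-→d28:H3 -> H3
  add 0.0.0.0/0 -> H5 at depth 0
  lookup 110.102.235.123: bits 0110111001100110111010110111 walk d0:H5→d1:-→d2:-→d3:-→d4:-→d5:-→d6:-→d7:-→d8:-→d9:-→d10:-→d11:-→d12:-→d13:-→d14:-→d15:-→d16:-→d17:-→d18:-→d19:-→d20:-→d21:-→d22:-→d23:-→d24:H4→d25:-→d26:-→d27:-→d28:H3 -> H3
  - 110.102.235.112/28 clear@28
  lookup 218.80.0.3: bits 110110100101 walk d0:H5→d1:H0→d2:-→d3:-→d4:-→d5:-→d6:-→d7:-→d8:-→d9:-→d10:-→d11:-→d12:H7 -> H7
  lookup 218.80.0.106: bits 110110100101 walk d0:H5→d1:H0→d2:-→d3:-→d4:-→d5:-→d6:-→d7:-→d8:-→d9:-→d10:-→d11:-→d12:H7 -> H7
  add 110.102.235.116/32 -> H1 at depth 32
  - 128.0.0.0/1 clear@1
  add 240.211.78.233/32 -> H4 at depth 32
  - 0.0.0.0/0 clear@0

== LOOKUPS ==
["H3","H3","H7","H7"]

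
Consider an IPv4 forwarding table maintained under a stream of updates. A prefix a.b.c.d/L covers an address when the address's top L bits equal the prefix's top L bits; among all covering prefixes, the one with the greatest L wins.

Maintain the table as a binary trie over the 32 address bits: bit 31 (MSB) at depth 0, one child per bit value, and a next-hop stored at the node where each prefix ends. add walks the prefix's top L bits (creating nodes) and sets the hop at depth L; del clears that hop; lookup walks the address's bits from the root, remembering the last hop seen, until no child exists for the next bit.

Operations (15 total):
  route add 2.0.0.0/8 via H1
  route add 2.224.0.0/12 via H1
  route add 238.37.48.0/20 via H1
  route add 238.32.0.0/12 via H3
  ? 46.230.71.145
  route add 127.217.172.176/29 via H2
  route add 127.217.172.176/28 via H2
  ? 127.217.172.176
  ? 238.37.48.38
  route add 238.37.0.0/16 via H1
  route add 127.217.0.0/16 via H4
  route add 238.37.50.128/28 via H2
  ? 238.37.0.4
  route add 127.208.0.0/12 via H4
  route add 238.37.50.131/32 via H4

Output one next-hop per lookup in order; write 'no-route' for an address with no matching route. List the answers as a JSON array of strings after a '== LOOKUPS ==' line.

Trace:
  add 2.0.0.0/8 -> H1 at depth 8
  add 2.224.0.0/12 -> H1 at depth 12
  add 238.37.48.0/20 -> H1 at depth 20
  add 238.32.0.0/12 -> H3 at depth 12
  lookup 46.230.71.145: bits 00 walk d0:-→d1:-→d2:- -> no-route
  add 127.217.172.176/29 -> H2 at depth 29
  add 127.217.172.176/28 -> H2 at depth 28
  lookup 127.217.172.176: bits 01111111110110011010110010110 walk d0:-→d1:-→d2:-→d3:-→d4:-→d5:-→d6:-→d7:-→d8:-→d9:-→d10:-→d11:-→d12:-→d13:-→d14:-→d15:-→d16:-→d17:-→d18:-→d19:-→d20:-→d21:-→d22:-→d23:-→d24:-→d25:-→d26:-→d27:-→d28:H2→d29:H2 -> H2
  lookup 238.37.48.38: bits 11101110001001010011 walk d0:-→d1:-→d2:-→d3:-→d4:-→d5:-→d6:-→d7:-→d8:-→d9:-→d10:-→d11:-→d12:H3→d13:-→d14:-→d15:-→d16:-→d17:-→d18:-→d19:-→d20:H1 -> H1
  add 238.37.0.0/16 -> H1 at depth 16
  add 127.217.0.0/16 -> H4 at depth 16
  add 238.37.50.128/28 -> H2 at depth 28
  lookup 238.37.0.4: bits 111011100010010100 walk d0:-→d1:-→d2:-→d3:-→d4:-→d5:-→d6:-→d7:-→d8:-→d9:-→d10:-→d11:-→d12:H3→d13:-→d14:-→d15:-→d16:H1→d17:-→d18:- -> H1
  add 127.208.0.0/12 -> H4 at depth 12
  add 238.37.50.131/32 -> H4 at depth 32

== LOOKUPS ==
["no-route","H2","H1","H1"]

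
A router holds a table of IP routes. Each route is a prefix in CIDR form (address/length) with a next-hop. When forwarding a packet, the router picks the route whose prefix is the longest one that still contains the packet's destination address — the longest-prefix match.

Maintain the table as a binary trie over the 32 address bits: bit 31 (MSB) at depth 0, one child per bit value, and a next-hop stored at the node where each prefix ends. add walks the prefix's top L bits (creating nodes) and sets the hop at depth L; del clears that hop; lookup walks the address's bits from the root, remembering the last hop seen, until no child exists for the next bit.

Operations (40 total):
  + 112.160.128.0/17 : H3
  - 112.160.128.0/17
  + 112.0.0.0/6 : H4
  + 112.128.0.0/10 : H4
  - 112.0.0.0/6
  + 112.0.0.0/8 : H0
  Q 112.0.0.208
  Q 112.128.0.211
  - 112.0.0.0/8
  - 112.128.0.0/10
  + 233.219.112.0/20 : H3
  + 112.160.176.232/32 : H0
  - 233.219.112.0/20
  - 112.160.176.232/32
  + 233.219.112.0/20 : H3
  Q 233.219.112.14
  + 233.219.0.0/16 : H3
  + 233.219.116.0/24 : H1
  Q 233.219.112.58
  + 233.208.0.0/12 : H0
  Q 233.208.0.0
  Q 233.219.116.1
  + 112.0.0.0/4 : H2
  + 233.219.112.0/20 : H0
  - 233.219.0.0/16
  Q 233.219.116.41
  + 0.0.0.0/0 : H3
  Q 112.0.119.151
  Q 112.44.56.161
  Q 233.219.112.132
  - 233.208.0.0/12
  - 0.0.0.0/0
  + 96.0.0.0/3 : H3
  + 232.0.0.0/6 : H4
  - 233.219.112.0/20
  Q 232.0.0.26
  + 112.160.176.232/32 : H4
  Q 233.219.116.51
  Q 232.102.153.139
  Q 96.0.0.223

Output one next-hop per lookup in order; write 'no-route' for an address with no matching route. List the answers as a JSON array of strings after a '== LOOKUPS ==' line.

Trace:
  add 112.160.128.0/17 -> H3 at depth 17
  del 112.160.128.0/17 (clear depth 17)
  add 112.0.0.0/6 -> H4 at depth 6
  add 112.128.0.0/10 -> H4 at depth 10
  del 112.0.0.0/6 (clear depth 6)
  add 112.0.0.0/8 -> H0 at depth 8
  Q 112.0.0.208: descend 01110000 ; hops seen [H0] ; pick H0
  Q 112.128.0.211: descend 0111000010 ; hops seen [H0,H4] ; pick H4
  del 112.0.0.0/8 (clear depth 8)
  del 112.128.0.0/10 (clear depth 10)
  add 233.219.112.0/20 -> H3 at depth 20
  add 112.160.176.232/32 -> H0 at depth 32
  del 233.219.112.0/20 (clear depth 20)
  del 112.160.176.232/32 (clear depth 32)
  add 233.219.112.0/20 -> H3 at depth 20
  Q 233.219.112.14: descend 11101001110110110111 ; hops seen [H3] ; pick H3
  add 233.219.0.0/16 -> H3 at depth 16
  add 233.219.116.0/24 -> H1 at depth 24
  Q 233.219.112.58: descend 111010011101101101110 ; hops seen [H3,H3] ; pick H3
  add 233.208.0.0/12 -> H0 at depth 12
  Q 233.208.0.0: descend 111010011101 ; hops seen [H0] ; pick H0
  Q 233.219.116.1: descend 111010011101101101110100 ; hops seen [H0,H3,H3,H1] ; pick H1
  add 112.0.0.0/4 -> H2 at depth 4
  add 233.219.112.0/20 -> H0 at depth 20
  del 233.219.0.0/16 (clear depth 16)
  Q 233.219.116.41: descend 111010011101101101110100 ; hops seen [H0,H0,H1] ; pick H1
  add 0.0.0.0/0 -> H3 at depth 0
  Q 112.0.119.151: descend 01110000 ; hops seen [H3,H2] ; pick H2
  Q 112.44.56.161: descend 01110000 ; hops seen [H3,H2] ; pick H2
  Q 233.219.112.132: descend 111010011101101101110 ; hops seen [H3,H0,H0] ; pick H0
  del 233.208.0.0/12 (clear depth 12)
  del 0.0.0.0/0 (clear depth 0)
  add 96.0.0.0/3 -> H3 at depth 3
  add 232.0.0.0/6 -> H4 at depth 6
  del 233.219.112.0/20 (clear depth 20)
  Q 232.0.0.26: descend 1110100 ; hops seen [H4] ; pick H4
  add 112.160.176.232/32 -> H4 at depth 32
  Q 233.219.116.51: descend 111010011101101101110100 ; hops seen [H4,H1] ; pick H1
  Q 232.102.153.139: descend 1110100 ; hops seen [H4] ; pick H4
  Q 96.0.0.223: descend 011 ; hops seen [H3] ; pick H3

== LOOKUPS ==
["H0","H4","H3","H3","H0","H1","H1","H2","H2","H0","H4","H1","H4","H3"]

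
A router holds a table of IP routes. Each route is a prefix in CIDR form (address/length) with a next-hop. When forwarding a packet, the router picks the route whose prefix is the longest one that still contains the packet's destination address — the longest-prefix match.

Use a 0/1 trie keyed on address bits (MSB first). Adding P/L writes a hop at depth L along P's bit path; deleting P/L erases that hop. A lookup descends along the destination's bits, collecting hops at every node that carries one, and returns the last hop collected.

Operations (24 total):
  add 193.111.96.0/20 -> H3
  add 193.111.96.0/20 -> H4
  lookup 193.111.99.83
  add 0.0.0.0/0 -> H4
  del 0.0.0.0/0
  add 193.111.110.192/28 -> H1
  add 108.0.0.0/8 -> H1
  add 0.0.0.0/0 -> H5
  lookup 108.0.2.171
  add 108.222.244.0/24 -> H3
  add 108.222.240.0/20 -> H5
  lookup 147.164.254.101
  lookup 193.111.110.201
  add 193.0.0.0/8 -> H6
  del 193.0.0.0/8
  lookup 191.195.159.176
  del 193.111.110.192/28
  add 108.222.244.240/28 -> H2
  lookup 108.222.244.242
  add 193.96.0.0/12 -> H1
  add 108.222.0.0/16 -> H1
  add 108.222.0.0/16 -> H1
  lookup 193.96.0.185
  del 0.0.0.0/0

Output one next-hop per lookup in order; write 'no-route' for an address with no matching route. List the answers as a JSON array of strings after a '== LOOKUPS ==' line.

Process each operation:
  + 193.111.96.0/20 (H3) depth=20
  + 193.111.96.0/20 (H4) depth=20
  ? 193.111.99.83  path d0:-→d1:-→d2:-→d3:-→d4:-→d5:-→d6:-→d7:-→d8:-→d9:-→d10:-→d11:-→d12:-→d13:-→d14:-→d15:-→d16:-→d17:-→d18:-→d19:-→d20:H4  best=H4
  + 0.0.0.0/0 (H4) depth=0
  del 0.0.0.0/0 (clear depth 0)
  + 193.111.110.192/28 (H1) depth=28
  + 108.0.0.0/8 (H1) depth=8
  + 0.0.0.0/0 (H5) depth=0
  ? 108.0.2.171  path d0:H5→d1:-→d2:-→d3:-→d4:-→d5:-→d6:-→d7:-→d8:H1  best=H1
  + 108.222.244.0/24 (H3) depth=24
  + 108.222.240.0/20 (H5) depth=20
  ? 147.164.254.101  path d0:H5→d1:-  best=H5
  ? 193.111.110.201  path d0:H5→d1:-→d2:-→d3:-→d4:-→d5:-→d6:-→d7:-→d8:-→d9:-→d10:-→d11:-→d12:-→d13:-→d14:-→d15:-→d16:-→d17:-→d18:-→d19:-→d20:H4→d21:-→d22:-→d23:-→d24:-→d25:-→d26:-→d27:-→d28:H1  best=H1
  + 193.0.0.0/8 (H6) depth=8
  del 193.0.0.0/8 (clear depth 8)
  ? 191.195.159.176  path d0:H5→d1:-  best=H5
  del 193.111.110.192/28 (clear depth 28)
  + 108.222.244.240/28 (H2) depth=28
  ? 108.222.244.242  path d0:H5→d1:-→d2:-→d3:-→d4:-→d5:-→d6:-→d7:-→d8:H1→d9:-→d10:-→d11:-→d12:-→d13:-→d14:-→d15:-→d16:-→d17:-→d18:-→d19:-→d20:H5→d21:-→d22:-→d23:-→d24:H3→d25:-→d26:-→d27:-→d28:H2  best=H2
  + 193.96.0.0/12 (H1) depth=12
  + 108.222.0.0/16 (H1) depth=16
  + 108.222.0.0/16 (H1) depth=16
  ? 193.96.0.185  path d0:H5→d1:-→d2:-→d3:-→d4:-→d5:-→d6:-→d7:-→d8:-→d9:-→d10:-→d11:-→d12:H1  best=H1
  del 0.0.0.0/0 (clear depth 0)

== LOOKUPS ==
["H4","H1","H5","H1","H5","H2","H1"]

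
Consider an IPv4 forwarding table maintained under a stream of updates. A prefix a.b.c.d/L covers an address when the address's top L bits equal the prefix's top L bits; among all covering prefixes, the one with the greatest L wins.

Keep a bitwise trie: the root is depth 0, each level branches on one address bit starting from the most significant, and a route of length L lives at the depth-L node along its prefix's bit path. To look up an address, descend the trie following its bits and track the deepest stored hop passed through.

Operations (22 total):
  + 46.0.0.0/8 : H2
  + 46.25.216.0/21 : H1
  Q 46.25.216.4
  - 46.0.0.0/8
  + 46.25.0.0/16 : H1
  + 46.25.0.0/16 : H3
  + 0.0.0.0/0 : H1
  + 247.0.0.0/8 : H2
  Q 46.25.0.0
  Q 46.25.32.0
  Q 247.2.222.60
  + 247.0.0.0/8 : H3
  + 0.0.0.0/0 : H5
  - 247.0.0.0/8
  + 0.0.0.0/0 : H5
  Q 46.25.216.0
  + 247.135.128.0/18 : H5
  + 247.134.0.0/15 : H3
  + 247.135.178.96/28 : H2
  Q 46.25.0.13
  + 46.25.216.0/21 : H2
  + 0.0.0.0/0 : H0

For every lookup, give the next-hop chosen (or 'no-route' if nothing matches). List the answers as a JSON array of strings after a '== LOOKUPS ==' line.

Trace:
  add 46.0.0.0/8 -> H2 at depth 8
  add 46.25.216.0/21 -> H1 at depth 21
  lookup 46.25.216.4: bits 001011100001100111011 walk d0:-→d1:-→d2:-→d3:-→d4:-→d5:-→d6:-→d7:-→d8:H2→d9:-→d10:-→d11:-→d12:-→d13:-→d14:-→d15:-→d16:-→d17:-→d18:-→d19:-→d20:-→d21:H1 -> H1
  - 46.0.0.0/8 clear@8
  add 46.25.0.0/16 -> H1 at depth 16
  add 46.25.0.0/16 -> H3 at depth 16
  add 0.0.0.0/0 -> H1 at depth 0
  add 247.0.0.0/8 -> H2 at depth 8
  lookup 46.25.0.0: bits 0010111000011001 walk d0:H1→d1:-→d2:-→d3:-→d4:-→d5:-→d6:-→d7:-→d8:-→d9:-→d10:-→d11:-→d12:-→d13:-→d14:-→d15:-→d16:H3 -> H3
  lookup 46.25.32.0: bits 0010111000011001 walk d0:H1→d1:-→d2:-→d3:-→d4:-→d5:-→d6:-→d7:-→d8:-→d9:-→d10:-→d11:-→d12:-→d13:-→d14:-→d15:-→d16:H3 -> H3
  lookup 247.2.222.60: bits 11110111 walk d0:H1→d1:-→d2:-→d3:-→d4:-→d5:-→d6:-→d7:-→d8:H2 -> H2
  add 247.0.0.0/8 -> H3 at depth 8
  add 0.0.0.0/0 -> H5 at depth 0
  - 247.0.0.0/8 clear@8
  add 0.0.0.0/0 -> H5 at depth 0
  lookup 46.25.216.0: bits 001011100001100111011 walk d0:H5→d1:-→d2:-→d3:-→d4:-→d5:-→d6:-→d7:-→d8:-→d9:-→d10:-→d11:-→d12:-→d13:-→d14:-→d15:-→d16:H3→d17:-→d18:-→d19:-→d20:-→d21:H1 -> H1
  add 247.135.128.0/18 -> H5 at depth 18
  add 247.134.0.0/15 -> H3 at depth 15
  add 247.135.178.96/28 -> H2 at depth 28
  lookup 46.25.0.13: bits 0010111000011001 walk d0:H5→d1:-→d2:-→d3:-→d4:-→d5:-→d6:-→d7:-→d8:-→d9:-→d10:-→d11:-→d12:-→d13:-→d14:-→d15:-→d16:H3 -> H3
  add 46.25.216.0/21 -> H2 at depth 21
  add 0.0.0.0/0 -> H0 at depth 0

== LOOKUPS ==
["H1","H3","H3","H2","H1","H3"]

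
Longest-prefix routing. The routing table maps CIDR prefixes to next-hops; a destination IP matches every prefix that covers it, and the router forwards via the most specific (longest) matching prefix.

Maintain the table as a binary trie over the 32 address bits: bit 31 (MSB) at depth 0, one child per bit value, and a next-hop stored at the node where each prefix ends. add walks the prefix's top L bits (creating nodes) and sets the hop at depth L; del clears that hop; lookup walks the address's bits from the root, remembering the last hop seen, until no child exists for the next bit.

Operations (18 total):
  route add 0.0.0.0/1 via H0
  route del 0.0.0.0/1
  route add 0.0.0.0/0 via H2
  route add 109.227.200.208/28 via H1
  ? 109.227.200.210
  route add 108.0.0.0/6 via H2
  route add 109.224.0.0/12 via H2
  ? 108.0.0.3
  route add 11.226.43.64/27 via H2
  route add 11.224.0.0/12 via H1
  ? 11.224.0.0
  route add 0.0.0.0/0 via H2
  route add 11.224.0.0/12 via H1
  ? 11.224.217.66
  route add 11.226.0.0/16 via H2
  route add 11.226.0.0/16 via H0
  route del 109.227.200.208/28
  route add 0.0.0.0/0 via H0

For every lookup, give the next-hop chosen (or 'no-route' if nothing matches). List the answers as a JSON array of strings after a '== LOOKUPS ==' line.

Process each operation:
  add 0.0.0.0/1 -> H0 at depth 1
  - 0.0.0.0/1 clear@1
  add 0.0.0.0/0 -> H2 at depth 0
  add 109.227.200.208/28 -> H1 at depth 28
  Q 109.227.200.210: descend 0110110111100011110010001101 ; hops seen [H2,H1] ; pick H1
  add 108.0.0.0/6 -> H2 at depth 6
  add 109.224.0.0/12 -> H2 at depth 12
  Q 108.0.0.3: descend 0110110 ; hops seen [H2,H2] ; pick H2
  add 11.226.43.64/27 -> H2 at depth 27
  add 11.224.0.0/12 -> H1 at depth 12
  Q 11.224.0.0: descend 00001011111000 ; hops seen [H2,H1] ; pick H1
  add 0.0.0.0/0 -> H2 at depth 0
  add 11.224.0.0/12 -> H1 at depth 12
  Q 11.224.217.66: descend 00001011111000 ; hops seen [H2,H1] ; pick H1
  add 11.226.0.0/16 -> H2 at depth 16
  add 11.226.0.0/16 -> H0 at depth 16
  - 109.227.200.208/28 clear@28
  add 0.0.0.0/0 -> H0 at depth 0

== LOOKUPS ==
["H1","H2","H1","H1"]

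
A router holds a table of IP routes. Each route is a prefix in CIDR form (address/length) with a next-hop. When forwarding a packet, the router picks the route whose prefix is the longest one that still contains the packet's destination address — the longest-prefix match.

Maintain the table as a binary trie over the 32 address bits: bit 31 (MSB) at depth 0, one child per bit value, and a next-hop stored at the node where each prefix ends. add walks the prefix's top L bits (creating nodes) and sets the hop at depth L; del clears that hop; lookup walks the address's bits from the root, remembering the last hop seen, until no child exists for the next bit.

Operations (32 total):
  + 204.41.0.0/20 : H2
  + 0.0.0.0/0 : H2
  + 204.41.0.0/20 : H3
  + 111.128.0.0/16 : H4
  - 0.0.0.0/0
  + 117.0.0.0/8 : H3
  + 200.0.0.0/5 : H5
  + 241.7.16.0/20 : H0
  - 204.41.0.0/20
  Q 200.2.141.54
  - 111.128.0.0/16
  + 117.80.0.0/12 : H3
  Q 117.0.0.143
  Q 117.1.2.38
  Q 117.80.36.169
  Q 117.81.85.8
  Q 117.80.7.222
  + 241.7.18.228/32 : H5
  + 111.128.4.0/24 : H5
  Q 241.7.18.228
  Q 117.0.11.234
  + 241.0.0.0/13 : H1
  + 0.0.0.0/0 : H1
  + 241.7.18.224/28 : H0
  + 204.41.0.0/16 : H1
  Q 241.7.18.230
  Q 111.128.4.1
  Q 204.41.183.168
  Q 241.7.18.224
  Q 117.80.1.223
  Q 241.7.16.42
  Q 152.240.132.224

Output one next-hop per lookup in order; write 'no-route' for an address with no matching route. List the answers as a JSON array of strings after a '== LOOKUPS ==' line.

Apply in order:
  add 204.41.0.0/20 -> H2 at depth 20
  add 0.0.0.0/0 -> H2 at depth 0
  add 204.41.0.0/20 -> H3 at depth 20
  add 111.128.0.0/16 -> H4 at depth 16
  - 0.0.0.0/0 clear@0
  add 117.0.0.0/8 -> H3 at depth 8
  add 200.0.0.0/5 -> H5 at depth 5
  add 241.7.16.0/20 -> H0 at depth 20
  - 204.41.0.0/20 clear@20
  Q 200.2.141.54: descend 11001 ; hops seen [H5] ; pick H5
  - 111.128.0.0/16 clear@16
  add 117.80.0.0/12 -> H3 at depth 12
  Q 117.0.0.143: descend 011101010 ; hops seen [H3] ; pick H3
  Q 117.1.2.38: descend 011101010 ; hops seen [H3] ; pick H3
  Q 117.80.36.169: descend 011101010101 ; hops seen [H3,H3] ; pick H3
  Q 117.81.85.8: descend 011101010101 ; hops seen [H3,H3] ; pick H3
  Q 117.80.7.222: descend 011101010101 ; hops seen [H3,H3] ; pick H3
  add 241.7.18.228/32 -> H5 at depth 32
  add 111.128.4.0/24 -> H5 at depth 24
  Q 241.7.18.228: descend 11110001000001110001001011100100 ; hops seen [H0,H5] ; pick H5
  Q 117.0.11.234: descend 011101010 ; hops seen [H3] ; pick H3
  add 241.0.0.0/13 -> H1 at depth 13
  add 0.0.0.0/0 -> H1 at depth 0
  add 241.7.18.224/28 -> H0 at depth 28
  add 204.41.0.0/16 -> H1 at depth 16
  Q 241.7.18.230: descend 111100010000011100010010111001 ; hops seen [H1,H1,H0,H0] ; pick H0
  Q 111.128.4.1: descend 011011111000000000000100 ; hops seen [H1,H5] ; pick H5
  Q 204.41.183.168: descend 1100110000101001 ; hops seen [H1,H5,H1] ; pick H1
  Q 241.7.18.224: descend 11110001000001110001001011100 ; hops seen [H1,H1,H0,H0] ; pick H0
  Q 117.80.1.223: descend 011101010101 ; hops seen [H1,H3,H3] ; pick H3
  Q 241.7.16.42: descend 1111000100000111000100 ; hops seen [H1,H1,H0] ; pick H0
  Q 152.240.132.224: descend 1 ; hops seen [H1] ; pick H1

== LOOKUPS ==
["H5","H3","H3","H3","H3","H3","H5","H3","H0","H5","H1","H0","H3","H0","H1"]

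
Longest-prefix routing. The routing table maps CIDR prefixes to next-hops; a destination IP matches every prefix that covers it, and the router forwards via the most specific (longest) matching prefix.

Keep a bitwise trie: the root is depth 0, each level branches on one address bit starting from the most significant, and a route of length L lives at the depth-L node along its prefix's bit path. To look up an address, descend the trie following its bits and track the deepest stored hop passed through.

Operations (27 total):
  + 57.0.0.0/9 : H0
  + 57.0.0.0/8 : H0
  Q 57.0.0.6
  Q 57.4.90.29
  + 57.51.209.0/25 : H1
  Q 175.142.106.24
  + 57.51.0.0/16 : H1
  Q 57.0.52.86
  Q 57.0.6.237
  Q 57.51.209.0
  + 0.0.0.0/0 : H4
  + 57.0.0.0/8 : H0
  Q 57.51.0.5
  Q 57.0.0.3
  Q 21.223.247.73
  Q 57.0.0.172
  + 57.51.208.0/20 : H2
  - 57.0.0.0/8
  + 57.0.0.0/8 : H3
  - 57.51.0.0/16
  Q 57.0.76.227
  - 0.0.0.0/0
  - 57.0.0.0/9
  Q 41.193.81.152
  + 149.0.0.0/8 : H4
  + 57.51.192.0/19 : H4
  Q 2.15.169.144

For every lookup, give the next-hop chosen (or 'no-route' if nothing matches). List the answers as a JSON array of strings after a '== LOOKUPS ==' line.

Process each operation:
  + 57.0.0.0/9 (H0) depth=9
  + 57.0.0.0/8 (H0) depth=8
  Q 57.0.0.6: descend 001110010 ; hops seen [H0,H0] ; pick H0
  Q 57.4.90.29: descend 001110010 ; hops seen [H0,H0] ; pick H0
  + 57.51.209.0/25 (H1) depth=25
  Q 175.142.106.24: descend ε ; hops seen [∅] ; pick no-route
  + 57.51.0.0/16 (H1) depth=16
  Q 57.0.52.86: descend 0011100100 ; hops seen [H0,H0] ; pick H0
  Q 57.0.6.237: descend 0011100100 ; hops seen [H0,H0] ; pick H0
  Q 57.51.209.0: descend 0011100100110011110100010 ; hops seen [H0,H0,H1,H1] ; pick H1
  + 0.0.0.0/0 (H4) depth=0
  + 57.0.0.0/8 (H0) depth=8
  Q 57.51.0.5: descend 0011100100110011 ; hops seen [H4,H0,H0,H1] ; pick H1
  Q 57.0.0.3: descend 0011100100 ; hops seen [H4,H0,H0] ; pick H0
  Q 21.223.247.73: descend 00 ; hops seen [H4] ; pick H4
  Q 57.0.0.172: descend 0011100100 ; hops seen [H4,H0,H0] ; pick H0
  + 57.51.208.0/20 (H2) depth=20
  - 57.0.0.0/8 clear@8
  + 57.0.0.0/8 (H3) depth=8
  - 57.51.0.0/16 clear@16
  Q 57.0.76.227: descend 0011100100 ; hops seen [H4,H3,H0] ; pick H0
  - 0.0.0.0/0 clear@0
  - 57.0.0.0/9 clear@9
  Q 41.193.81.152: descend 001 ; hops seen [∅] ; pick no-route
  + 149.0.0.0/8 (H4) depth=8
  + 57.51.192.0/19 (H4) depth=19
  Q 2.15.169.144: descend 00 ; hops seen [∅] ; pick no-route

== LOOKUPS ==
["H0","H0","no-route","H0","H0","H1","H1","H0","H4","H0","H0","no-route","no-route"]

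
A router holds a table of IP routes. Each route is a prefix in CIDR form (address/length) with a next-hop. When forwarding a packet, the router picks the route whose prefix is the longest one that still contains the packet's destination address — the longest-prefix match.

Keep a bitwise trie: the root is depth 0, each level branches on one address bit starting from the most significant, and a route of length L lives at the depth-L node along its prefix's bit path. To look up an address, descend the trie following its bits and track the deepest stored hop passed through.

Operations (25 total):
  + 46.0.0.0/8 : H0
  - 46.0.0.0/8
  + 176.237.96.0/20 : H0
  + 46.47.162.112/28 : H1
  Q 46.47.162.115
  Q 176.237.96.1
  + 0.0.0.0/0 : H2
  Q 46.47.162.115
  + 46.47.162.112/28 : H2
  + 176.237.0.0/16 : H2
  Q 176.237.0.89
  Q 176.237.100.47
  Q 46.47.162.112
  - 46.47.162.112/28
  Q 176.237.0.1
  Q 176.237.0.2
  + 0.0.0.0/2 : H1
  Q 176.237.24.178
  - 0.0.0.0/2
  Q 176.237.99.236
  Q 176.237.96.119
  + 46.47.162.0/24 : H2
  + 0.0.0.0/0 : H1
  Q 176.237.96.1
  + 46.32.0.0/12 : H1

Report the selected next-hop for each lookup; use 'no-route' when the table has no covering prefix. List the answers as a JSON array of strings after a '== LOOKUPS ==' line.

Trace:
  + 46.0.0.0/8 (H0) depth=8
  - 46.0.0.0/8 clear@8
  + 176.237.96.0/20 (H0) depth=20
  + 46.47.162.112/28 (H1) depth=28
  ? 46.47.162.115  path d0:-→d1:-→d2:-→d3:-→d4:-→d5:-→d6:-→d7:-→d8:-→d9:-→d10:-→d11:-→d12:-→d13:-→d14:-→d15:-→d16:-→d17:-→d18:-→d19:-→d20:-→d21:-→d22:-→d23:-→d24:-→d25:-→d26:-→d27:-→d28:H1  best=H1
  ? 176.237.96.1  path d0:-→d1:-→d2:-→d3:-→d4:-→d5:-→d6:-→d7:-→d8:-→d9:-→d10:-→d11:-→d12:-→d13:-→d14:-→d15:-→d16:-→d17:-→d18:-→d19:-→d20:H0  best=H0
  + 0.0.0.0/0 (H2) depth=0
  ? 46.47.162.115  path d0:H2→d1:-→d2:-→d3:-→d4:-→d5:-→d6:-→d7:-→d8:-→d9:-→d10:-→d11:-→d12:-→d13:-→d14:-→d15:-→d16:-→d17:-→d18:-→d19:-→d20:-→d21:-→d22:-→d23:-→d24:-→d25:-→d26:-→d27:-→d28:H1  best=H1
  + 46.47.162.112/28 (H2) depth=28
  + 176.237.0.0/16 (H2) depth=16
  ? 176.237.0.89  path d0:H2→d1:-→d2:-→d3:-→d4:-→d5:-→d6:-→d7:-→d8:-→d9:-→d10:-→d11:-→d12:-→d13:-→d14:-→d15:-→d16:H2→d17:-  best=H2
  ? 176.237.100.47  path d0:H2→d1:-→d2:-→d3:-→d4:-→d5:-→d6:-→d7:-→d8:-→d9:-→d10:-→d11:-→d12:-→d13:-→d14:-→d15:-→d16:H2→d17:-→d18:-→d19:-→d20:H0  best=H0
  ? 46.47.162.112  path d0:H2→d1:-→d2:-→d3:-→d4:-→d5:-→d6:-→d7:-→d8:-→d9:-→d10:-→d11:-→d12:-→d13:-→d14:-→d15:-→d16:-→d17:-→d18:-→d19:-→d20:-→d21:-→d22:-→d23:-→d24:-→d25:-→d26:-→d27:-→d28:H2  best=H2
  - 46.47.162.112/28 clear@28
  ? 176.237.0.1  path d0:H2→d1:-→d2:-→d3:-→d4:-→d5:-→d6:-→d7:-→d8:-→d9:-→d10:-→d11:-→d12:-→d13:-→d14:-→d15:-→d16:H2→d17:-  best=H2
  ? 176.237.0.2  path d0:H2→d1:-→d2:-→d3:-→d4:-→d5:-→d6:-→d7:-→d8:-→d9:-→d10:-→d11:-→d12:-→d13:-→d14:-→d15:-→d16:H2→d17:-  best=H2
  + 0.0.0.0/2 (H1) depth=2
  ? 176.237.24.178  path d0:H2→d1:-→d2:-→d3:-→d4:-→d5:-→d6:-→d7:-→d8:-→d9:-→d10:-→d11:-→d12:-→d13:-→d14:-→d15:-→d16:H2→d17:-  best=H2
  - 0.0.0.0/2 clear@2
  ? 176.237.99.236  path d0:H2→d1:-→d2:-→d3:-→d4:-→d5:-→d6:-→d7:-→d8:-→d9:-→d10:-→d11:-→d12:-→d13:-→d14:-→d15:-→d16:H2→d17:-→d18:-→d19:-→d20:H0  best=H0
  ? 176.237.96.119  path d0:H2→d1:-→d2:-→d3:-→d4:-→d5:-→d6:-→d7:-→d8:-→d9:-→d10:-→d11:-→d12:-→d13:-→d14:-→d15:-→d16:H2→d17:-→d18:-→d19:-→d20:H0  best=H0
  + 46.47.162.0/24 (H2) depth=24
  + 0.0.0.0/0 (H1) depth=0
  ? 176.237.96.1  path d0:H1→d1:-→d2:-→d3:-→d4:-→d5:-→d6:-→d7:-→d8:-→d9:-→d10:-→d11:-→d12:-→d13:-→d14:-→d15:-→d16:H2→d17:-→d18:-→d19:-→d20:H0  best=H0
  + 46.32.0.0/12 (H1) depth=12

== LOOKUPS ==
["H1","H0","H1","H2","H0","H2","H2","H2","H2","H0","H0","H0"]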